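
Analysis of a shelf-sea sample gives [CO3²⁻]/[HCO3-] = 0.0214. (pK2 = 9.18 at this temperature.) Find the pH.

pH = 7.51

From K2 = [H⁺][CO3²⁻]/[HCO3-]:  pH = pK2 + log₁₀([CO3²⁻]/[HCO3-])
log₁₀(0.0214) = -1.670
pH = 9.18 + (-1.670) = 7.51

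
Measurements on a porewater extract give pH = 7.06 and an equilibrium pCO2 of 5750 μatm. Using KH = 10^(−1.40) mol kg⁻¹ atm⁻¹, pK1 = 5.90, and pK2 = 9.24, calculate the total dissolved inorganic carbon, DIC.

[CO2*] = KH · pCO2 = 10^(−1.40) × 5750×10^-6 = 2.289×10^-4 mol/kg
α₀ = 1/(1 + K1/[H⁺] + K1K2/[H⁺]²) = 1/(1 + 10^+1.16 + 10^-1.02) = 0.06431
DIC = [CO2*]/α₀ = 2.289×10^-4 / 0.06431 = 3.56 mmol/kg

DIC = 3.56 mmol/kg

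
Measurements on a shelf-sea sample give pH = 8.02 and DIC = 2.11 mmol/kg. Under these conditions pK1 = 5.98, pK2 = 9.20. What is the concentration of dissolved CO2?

α₀ = 1 / (1 + K1/[H⁺] + K1K2/[H⁺]²) = 1 / (1 + 10^+2.04 + 10^+0.86)
   = 1 / (1 + 109.65 + 7.2444) = 1/117.89 = 0.008482
[CO2*] = α₀ × DIC = 0.008482 × 2.11 = 0.0179 mmol/kg = 17.9 μmol/kg

[CO2*] = 17.9 μmol/kg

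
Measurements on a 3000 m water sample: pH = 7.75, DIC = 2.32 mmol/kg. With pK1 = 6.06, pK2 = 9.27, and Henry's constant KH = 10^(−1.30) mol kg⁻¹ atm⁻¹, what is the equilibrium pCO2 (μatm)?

α₀ = 1 / (1 + K1/[H⁺] + K1K2/[H⁺]²) = 1 / (1 + 10^+1.69 + 10^+0.17)
   = 1 / (1 + 48.978 + 1.4791) = 1/51.457 = 0.01943
[CO2*] = α₀ × DIC = 0.01943 × 2.32 = 0.04509 mmol/kg
pCO2 = [CO2*]/KH = 4.509×10^-5 / 5.012×10^-2 = 900 μatm

pCO2 = 900 μatm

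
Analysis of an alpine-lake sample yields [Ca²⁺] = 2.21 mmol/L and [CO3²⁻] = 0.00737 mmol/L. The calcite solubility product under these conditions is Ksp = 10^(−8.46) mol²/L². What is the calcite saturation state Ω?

Ksp = 10^(−8.46) = 3.467×10^-9
Ω = [Ca²⁺][CO3²⁻]/Ksp = (2.21×10^-3)(0.00737×10^-3) / 3.467×10^-9 = 4.70

Ω = 4.70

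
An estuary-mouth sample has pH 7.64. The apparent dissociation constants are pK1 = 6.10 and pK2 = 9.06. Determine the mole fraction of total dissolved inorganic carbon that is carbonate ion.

α₂ = 0.0356

α₂ = 1 / (1 + [H⁺]/K2 + [H⁺]²/(K1K2)) = 1 / (1 + 10^+1.42 + 10^-0.12)
   = 1 / (1 + 26.303 + 0.75858) = 1/28.061 = 0.03564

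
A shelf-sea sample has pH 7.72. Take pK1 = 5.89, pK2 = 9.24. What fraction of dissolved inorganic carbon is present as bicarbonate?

α₁ = 1 / (1 + [H⁺]/K1 + K2/[H⁺]) = 1 / (1 + 10^-1.83 + 10^-1.52)
   = 1 / (1 + 0.014791 + 0.030200) = 1/1.0450 = 0.9569

α₁ = 0.957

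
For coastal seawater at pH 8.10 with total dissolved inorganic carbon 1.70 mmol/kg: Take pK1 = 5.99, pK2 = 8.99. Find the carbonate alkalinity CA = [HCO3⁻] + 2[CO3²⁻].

CA = 1.88 mmol/kg

CA = [HCO3⁻] + 2[CO3²⁻] = (α₁ + 2α₂)·DIC
At pH 8.10: [H⁺]/K1 = 10^-2.11 = 0.0077625, K2/[H⁺] = 10^-0.89 = 0.12882
α₁ = 1/(1 + 0.0077625 + 0.12882) = 1/1.1366 = 0.8798; α₂ = α₁·K2/[H⁺] = 0.1133
α₁ + 2α₂ = 1.1065
CA = 1.1065 × 1.70 = 1.88 mmol/kg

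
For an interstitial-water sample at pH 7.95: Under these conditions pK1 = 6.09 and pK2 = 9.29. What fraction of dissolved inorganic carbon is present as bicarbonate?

α₁ = 1 / (1 + [H⁺]/K1 + K2/[H⁺]) = 1 / (1 + 10^-1.86 + 10^-1.34)
   = 1 / (1 + 0.013804 + 0.045709) = 1/1.0595 = 0.9438

α₁ = 0.944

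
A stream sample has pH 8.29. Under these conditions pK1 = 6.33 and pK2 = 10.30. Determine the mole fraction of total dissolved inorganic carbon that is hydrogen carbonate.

α₁ = 1 / (1 + [H⁺]/K1 + K2/[H⁺]) = 1 / (1 + 10^-1.96 + 10^-2.01)
   = 1 / (1 + 0.010965 + 0.0097724) = 1/1.0207 = 0.9797

α₁ = 0.980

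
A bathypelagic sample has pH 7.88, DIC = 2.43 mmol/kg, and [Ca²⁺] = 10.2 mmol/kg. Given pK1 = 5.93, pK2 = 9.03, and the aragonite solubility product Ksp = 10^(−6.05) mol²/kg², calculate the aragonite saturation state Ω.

Ω = 1.82

α₂ = 1 / (1 + [H⁺]/K2 + [H⁺]²/(K1K2)) = 1 / (1 + 10^+1.15 + 10^-0.80)
   = 1 / (1 + 14.125 + 0.15849) = 1/15.284 = 0.06543
[CO3²⁻] = α₂ × DIC = 0.06543 × 2.43 = 0.1590 mmol/kg
Ksp = 10^(−6.05) = 8.913×10^-7
Ω = [Ca²⁺][CO3²⁻]/Ksp = (10.2×10^-3)(1.590×10^-4) / 8.913×10^-7 = 1.82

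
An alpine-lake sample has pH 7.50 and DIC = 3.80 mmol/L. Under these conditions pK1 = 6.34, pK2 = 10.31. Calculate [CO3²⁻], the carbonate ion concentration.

α₂ = 1 / (1 + [H⁺]/K2 + [H⁺]²/(K1K2)) = 1 / (1 + 10^+2.81 + 10^+1.65)
   = 1 / (1 + 645.65 + 44.668) = 1/691.32 = 0.001447
[CO3²⁻] = α₂ × DIC = 0.001447 × 3.80 = 0.00550 mmol/L = 5.50 μmol/L

[CO3²⁻] = 5.50 μmol/L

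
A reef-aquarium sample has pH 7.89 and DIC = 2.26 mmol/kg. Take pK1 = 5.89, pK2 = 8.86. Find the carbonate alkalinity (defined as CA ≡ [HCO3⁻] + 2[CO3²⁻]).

CA = [HCO3⁻] + 2[CO3²⁻] = (α₁ + 2α₂)·DIC
At pH 7.89: [H⁺]/K1 = 10^-2.00 = 0.010000, K2/[H⁺] = 10^-0.97 = 0.10715
α₁ = 1/(1 + 0.010000 + 0.10715) = 1/1.1172 = 0.8951; α₂ = α₁·K2/[H⁺] = 0.09592
α₁ + 2α₂ = 1.0870
CA = 1.0870 × 2.26 = 2.46 mmol/kg

CA = 2.46 mmol/kg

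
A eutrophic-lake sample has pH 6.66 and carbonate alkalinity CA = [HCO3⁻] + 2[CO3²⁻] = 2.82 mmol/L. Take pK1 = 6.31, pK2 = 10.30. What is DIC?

DIC = 4.08 mmol/L

CA = [HCO3⁻] + 2[CO3²⁻] = (α₁ + 2α₂)·DIC
At pH 6.66: [H⁺]/K1 = 10^-0.35 = 0.44668, K2/[H⁺] = 10^-3.64 = 0.00022909
α₁ = 1/(1 + 0.44668 + 0.00022909) = 1/1.4469 = 0.6911; α₂ = α₁·K2/[H⁺] = 0.0001583
α₁ + 2α₂ = 0.6914
DIC = CA / (α₁ + 2α₂) = 2.82 / 0.6914 = 4.08 mmol/L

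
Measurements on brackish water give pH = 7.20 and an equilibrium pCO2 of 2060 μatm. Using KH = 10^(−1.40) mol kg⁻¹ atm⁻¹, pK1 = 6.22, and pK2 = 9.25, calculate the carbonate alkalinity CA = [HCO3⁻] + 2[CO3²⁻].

CA = 0.797 mmol/kg

[CO2*] = KH · pCO2 = 10^(−1.40) × 2060×10^-6 = 8.201×10^-5 mol/kg
α₀ = 1/(1 + K1/[H⁺] + K1K2/[H⁺]²) = 1/(1 + 10^+0.98 + 10^-1.07) = 0.09403
DIC = [CO2*]/α₀ = 8.201×10^-5 / 0.09403 = 0.8722 mmol/kg
CA = (α₁ + 2α₂)·DIC = (0.8980 + 2×0.008003) × 0.8722 = 0.797 mmol/kg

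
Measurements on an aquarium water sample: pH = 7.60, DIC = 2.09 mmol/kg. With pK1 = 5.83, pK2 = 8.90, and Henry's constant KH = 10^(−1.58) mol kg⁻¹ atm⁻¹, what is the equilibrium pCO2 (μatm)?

pCO2 = 1260 μatm

α₀ = 1 / (1 + K1/[H⁺] + K1K2/[H⁺]²) = 1 / (1 + 10^+1.77 + 10^+0.47)
   = 1 / (1 + 58.884 + 2.9512) = 1/62.836 = 0.01591
[CO2*] = α₀ × DIC = 0.01591 × 2.09 = 0.03326 mmol/kg
pCO2 = [CO2*]/KH = 3.326×10^-5 / 2.630×10^-2 = 1260 μatm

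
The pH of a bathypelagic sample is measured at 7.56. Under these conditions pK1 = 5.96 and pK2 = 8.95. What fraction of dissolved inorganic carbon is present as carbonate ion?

α₂ = 1 / (1 + [H⁺]/K2 + [H⁺]²/(K1K2)) = 1 / (1 + 10^+1.39 + 10^-0.21)
   = 1 / (1 + 24.547 + 0.61660) = 1/26.164 = 0.03822

α₂ = 0.0382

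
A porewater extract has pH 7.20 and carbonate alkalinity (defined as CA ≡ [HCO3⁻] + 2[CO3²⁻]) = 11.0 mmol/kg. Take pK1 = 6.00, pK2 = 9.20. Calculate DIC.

CA = [HCO3⁻] + 2[CO3²⁻] = (α₁ + 2α₂)·DIC
At pH 7.20: [H⁺]/K1 = 10^-1.20 = 0.063096, K2/[H⁺] = 10^-2.00 = 0.010000
α₁ = 1/(1 + 0.063096 + 0.010000) = 1/1.0731 = 0.9319; α₂ = α₁·K2/[H⁺] = 0.009319
α₁ + 2α₂ = 0.9505
DIC = CA / (α₁ + 2α₂) = 11.0 / 0.9505 = 11.6 mmol/kg

DIC = 11.6 mmol/kg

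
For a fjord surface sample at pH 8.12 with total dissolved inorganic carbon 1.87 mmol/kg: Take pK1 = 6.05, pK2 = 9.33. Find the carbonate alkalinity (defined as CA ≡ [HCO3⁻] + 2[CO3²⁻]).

CA = 1.96 mmol/kg

CA = [HCO3⁻] + 2[CO3²⁻] = (α₁ + 2α₂)·DIC
At pH 8.12: [H⁺]/K1 = 10^-2.07 = 0.0085114, K2/[H⁺] = 10^-1.21 = 0.061660
α₁ = 1/(1 + 0.0085114 + 0.061660) = 1/1.0702 = 0.9344; α₂ = α₁·K2/[H⁺] = 0.05762
α₁ + 2α₂ = 1.0497
CA = 1.0497 × 1.87 = 1.96 mmol/kg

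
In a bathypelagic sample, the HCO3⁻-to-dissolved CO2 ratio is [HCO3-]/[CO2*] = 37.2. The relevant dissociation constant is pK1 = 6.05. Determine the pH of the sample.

pH = 7.62

From K1 = [H⁺][HCO3-]/[CO2*]:  pH = pK1 + log₁₀([HCO3-]/[CO2*])
log₁₀(37.2) = +1.571
pH = 6.05 + (+1.571) = 7.62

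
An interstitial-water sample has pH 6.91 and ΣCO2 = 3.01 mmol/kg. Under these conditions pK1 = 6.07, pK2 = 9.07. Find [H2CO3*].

[CO2*] = 0.378 mmol/kg

α₀ = 1 / (1 + K1/[H⁺] + K1K2/[H⁺]²) = 1 / (1 + 10^+0.84 + 10^-1.32)
   = 1 / (1 + 6.9183 + 0.047863) = 1/7.9662 = 0.1255
[CO2*] = α₀ × DIC = 0.1255 × 3.01 = 0.378 mmol/kg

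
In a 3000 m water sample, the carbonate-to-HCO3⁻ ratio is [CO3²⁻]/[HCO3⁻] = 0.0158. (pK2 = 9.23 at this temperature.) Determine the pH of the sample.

pH = 7.43

From K2 = [H⁺][CO3²⁻]/[HCO3⁻]:  pH = pK2 + log₁₀([CO3²⁻]/[HCO3⁻])
log₁₀(0.0158) = -1.801
pH = 9.23 + (-1.801) = 7.43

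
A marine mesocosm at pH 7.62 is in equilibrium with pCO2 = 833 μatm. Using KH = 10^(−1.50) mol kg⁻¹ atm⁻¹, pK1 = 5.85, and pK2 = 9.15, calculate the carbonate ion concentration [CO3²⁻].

[CO3²⁻] = 0.0458 mmol/kg

[CO2*] = KH · pCO2 = 10^(−1.50) × 833×10^-6 = 2.634×10^-5 mol/kg
α₀ = 1/(1 + K1/[H⁺] + K1K2/[H⁺]²) = 1/(1 + 10^+1.77 + 10^+0.24) = 0.01623
DIC = [CO2*]/α₀ = 2.634×10^-5 / 0.01623 = 1.623 mmol/kg
[CO3²⁻] = α₂·DIC; α₂ = 0.02820, so [CO3²⁻] = 0.02820 × 1.623 = 0.0458 mmol/kg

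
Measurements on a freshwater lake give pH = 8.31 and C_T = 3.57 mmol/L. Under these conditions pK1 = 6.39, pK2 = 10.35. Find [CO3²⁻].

[CO3²⁻] = 0.0319 mmol/L

α₂ = 1 / (1 + [H⁺]/K2 + [H⁺]²/(K1K2)) = 1 / (1 + 10^+2.04 + 10^+0.12)
   = 1 / (1 + 109.65 + 1.3183) = 1/111.97 = 0.008931
[CO3²⁻] = α₂ × DIC = 0.008931 × 3.57 = 0.0319 mmol/L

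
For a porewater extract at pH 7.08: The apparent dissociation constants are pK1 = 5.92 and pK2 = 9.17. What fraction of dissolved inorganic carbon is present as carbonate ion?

α₂ = 1 / (1 + [H⁺]/K2 + [H⁺]²/(K1K2)) = 1 / (1 + 10^+2.09 + 10^+0.93)
   = 1 / (1 + 123.03 + 8.5114) = 1/132.54 = 0.007545

α₂ = 0.00754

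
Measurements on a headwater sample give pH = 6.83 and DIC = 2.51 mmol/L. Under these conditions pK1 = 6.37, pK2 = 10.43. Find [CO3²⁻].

α₂ = 1 / (1 + [H⁺]/K2 + [H⁺]²/(K1K2)) = 1 / (1 + 10^+3.60 + 10^+3.14)
   = 1 / (1 + 3981.1 + 1380.4) = 1/5362.5 = 0.0001865
[CO3²⁻] = α₂ × DIC = 0.0001865 × 2.51 = 0.000468 mmol/L = 0.468 μmol/L

[CO3²⁻] = 0.468 μmol/L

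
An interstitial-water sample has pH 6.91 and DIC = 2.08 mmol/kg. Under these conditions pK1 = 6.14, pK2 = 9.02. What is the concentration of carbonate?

[CO3²⁻] = 13.7 μmol/kg

α₂ = 1 / (1 + [H⁺]/K2 + [H⁺]²/(K1K2)) = 1 / (1 + 10^+2.11 + 10^+1.34)
   = 1 / (1 + 128.82 + 21.878) = 1/151.70 = 0.006592
[CO3²⁻] = α₂ × DIC = 0.006592 × 2.08 = 0.0137 mmol/kg = 13.7 μmol/kg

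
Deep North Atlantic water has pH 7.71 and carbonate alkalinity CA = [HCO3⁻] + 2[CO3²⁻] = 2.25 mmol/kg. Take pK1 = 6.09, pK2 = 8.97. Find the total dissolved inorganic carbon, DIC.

DIC = 2.19 mmol/kg

CA = [HCO3⁻] + 2[CO3²⁻] = (α₁ + 2α₂)·DIC
At pH 7.71: [H⁺]/K1 = 10^-1.62 = 0.023988, K2/[H⁺] = 10^-1.26 = 0.054954
α₁ = 1/(1 + 0.023988 + 0.054954) = 1/1.0789 = 0.9268; α₂ = α₁·K2/[H⁺] = 0.05093
α₁ + 2α₂ = 1.0287
DIC = CA / (α₁ + 2α₂) = 2.25 / 1.0287 = 2.19 mmol/kg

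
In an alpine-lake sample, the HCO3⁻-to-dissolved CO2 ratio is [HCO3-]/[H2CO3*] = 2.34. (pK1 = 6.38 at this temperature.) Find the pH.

From K1 = [H⁺][HCO3-]/[H2CO3*]:  pH = pK1 + log₁₀([HCO3-]/[H2CO3*])
log₁₀(2.34) = +0.369
pH = 6.38 + (+0.369) = 6.75

pH = 6.75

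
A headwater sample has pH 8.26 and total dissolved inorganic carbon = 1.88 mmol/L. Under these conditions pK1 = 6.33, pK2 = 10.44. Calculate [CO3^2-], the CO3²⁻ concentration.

[CO3²⁻] = 12.2 μmol/L

α₂ = 1 / (1 + [H⁺]/K2 + [H⁺]²/(K1K2)) = 1 / (1 + 10^+2.18 + 10^+0.25)
   = 1 / (1 + 151.36 + 1.7783) = 1/154.13 = 0.006488
[CO3²⁻] = α₂ × DIC = 0.006488 × 1.88 = 0.0122 mmol/L = 12.2 μmol/L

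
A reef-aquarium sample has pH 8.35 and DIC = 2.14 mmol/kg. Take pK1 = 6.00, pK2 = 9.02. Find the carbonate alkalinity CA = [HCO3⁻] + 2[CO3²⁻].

CA = 2.51 mmol/kg

CA = [HCO3⁻] + 2[CO3²⁻] = (α₁ + 2α₂)·DIC
At pH 8.35: [H⁺]/K1 = 10^-2.35 = 0.0044668, K2/[H⁺] = 10^-0.67 = 0.21380
α₁ = 1/(1 + 0.0044668 + 0.21380) = 1/1.2183 = 0.8208; α₂ = α₁·K2/[H⁺] = 0.1755
α₁ + 2α₂ = 1.1718
CA = 1.1718 × 2.14 = 2.51 mmol/kg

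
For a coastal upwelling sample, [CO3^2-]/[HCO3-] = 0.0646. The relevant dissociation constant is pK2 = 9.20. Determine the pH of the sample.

pH = 8.01

From K2 = [H⁺][CO3^2-]/[HCO3-]:  pH = pK2 + log₁₀([CO3^2-]/[HCO3-])
log₁₀(0.0646) = -1.190
pH = 9.20 + (-1.190) = 8.01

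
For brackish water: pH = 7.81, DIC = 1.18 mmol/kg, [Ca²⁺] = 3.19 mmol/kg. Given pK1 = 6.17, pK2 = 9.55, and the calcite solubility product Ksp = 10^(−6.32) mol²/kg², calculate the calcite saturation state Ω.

α₂ = 1 / (1 + [H⁺]/K2 + [H⁺]²/(K1K2)) = 1 / (1 + 10^+1.74 + 10^+0.10)
   = 1 / (1 + 54.954 + 1.2589) = 1/57.213 = 0.01748
[CO3²⁻] = α₂ × DIC = 0.01748 × 1.18 = 0.02062 mmol/kg
Ksp = 10^(−6.32) = 4.786×10^-7
Ω = [Ca²⁺][CO3²⁻]/Ksp = (3.19×10^-3)(2.062×10^-5) / 4.786×10^-7 = 0.137

Ω = 0.137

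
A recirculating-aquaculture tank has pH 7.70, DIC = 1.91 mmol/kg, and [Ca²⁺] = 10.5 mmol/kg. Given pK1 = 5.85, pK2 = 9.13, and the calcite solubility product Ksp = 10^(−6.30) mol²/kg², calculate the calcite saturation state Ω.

Ω = 1.41

α₂ = 1 / (1 + [H⁺]/K2 + [H⁺]²/(K1K2)) = 1 / (1 + 10^+1.43 + 10^-0.42)
   = 1 / (1 + 26.915 + 0.38019) = 1/28.296 = 0.03534
[CO3²⁻] = α₂ × DIC = 0.03534 × 1.91 = 0.06750 mmol/kg
Ksp = 10^(−6.30) = 5.012×10^-7
Ω = [Ca²⁺][CO3²⁻]/Ksp = (10.5×10^-3)(6.750×10^-5) / 5.012×10^-7 = 1.41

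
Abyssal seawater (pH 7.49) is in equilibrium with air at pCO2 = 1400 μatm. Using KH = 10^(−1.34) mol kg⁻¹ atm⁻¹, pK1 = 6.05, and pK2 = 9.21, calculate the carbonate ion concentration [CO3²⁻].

[CO3²⁻] = 0.0336 mmol/kg

[CO2*] = KH · pCO2 = 10^(−1.34) × 1400×10^-6 = 6.399×10^-5 mol/kg
α₀ = 1/(1 + K1/[H⁺] + K1K2/[H⁺]²) = 1/(1 + 10^+1.44 + 10^-0.28) = 0.03440
DIC = [CO2*]/α₀ = 6.399×10^-5 / 0.03440 = 1.860 mmol/kg
[CO3²⁻] = α₂·DIC; α₂ = 0.01806, so [CO3²⁻] = 0.01806 × 1.860 = 0.0336 mmol/kg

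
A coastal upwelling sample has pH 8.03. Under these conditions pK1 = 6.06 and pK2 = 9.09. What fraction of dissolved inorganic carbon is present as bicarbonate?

α₁ = 0.911

α₁ = 1 / (1 + [H⁺]/K1 + K2/[H⁺]) = 1 / (1 + 10^-1.97 + 10^-1.06)
   = 1 / (1 + 0.010715 + 0.087096) = 1/1.0978 = 0.9109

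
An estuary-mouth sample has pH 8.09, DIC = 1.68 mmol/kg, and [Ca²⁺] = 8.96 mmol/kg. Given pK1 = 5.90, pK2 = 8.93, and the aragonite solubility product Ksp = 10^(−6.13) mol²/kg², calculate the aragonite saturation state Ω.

α₂ = 1 / (1 + [H⁺]/K2 + [H⁺]²/(K1K2)) = 1 / (1 + 10^+0.84 + 10^-1.35)
   = 1 / (1 + 6.9183 + 0.044668) = 1/7.9630 = 0.1256
[CO3²⁻] = α₂ × DIC = 0.1256 × 1.68 = 0.2110 mmol/kg
Ksp = 10^(−6.13) = 7.413×10^-7
Ω = [Ca²⁺][CO3²⁻]/Ksp = (8.96×10^-3)(2.110×10^-4) / 7.413×10^-7 = 2.55

Ω = 2.55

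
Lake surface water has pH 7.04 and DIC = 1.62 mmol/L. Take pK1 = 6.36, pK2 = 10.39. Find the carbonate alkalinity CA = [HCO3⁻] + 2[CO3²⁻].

CA = [HCO3⁻] + 2[CO3²⁻] = (α₁ + 2α₂)·DIC
At pH 7.04: [H⁺]/K1 = 10^-0.68 = 0.20893, K2/[H⁺] = 10^-3.35 = 0.00044668
α₁ = 1/(1 + 0.20893 + 0.00044668) = 1/1.2094 = 0.8269; α₂ = α₁·K2/[H⁺] = 0.0003694
α₁ + 2α₂ = 0.8276
CA = 0.8276 × 1.62 = 1.34 mmol/L

CA = 1.34 mmol/L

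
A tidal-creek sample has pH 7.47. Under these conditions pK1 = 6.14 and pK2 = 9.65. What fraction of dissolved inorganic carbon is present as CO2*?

α₀ = 1 / (1 + K1/[H⁺] + K1K2/[H⁺]²) = 1 / (1 + 10^+1.33 + 10^-0.85)
   = 1 / (1 + 21.380 + 0.14125) = 1/22.521 = 0.04440

α₀ = 0.0444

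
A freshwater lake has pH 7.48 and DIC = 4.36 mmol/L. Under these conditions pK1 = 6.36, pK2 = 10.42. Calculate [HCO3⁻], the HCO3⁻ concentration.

α₁ = 1 / (1 + [H⁺]/K1 + K2/[H⁺]) = 1 / (1 + 10^-1.12 + 10^-2.94)
   = 1 / (1 + 0.075858 + 0.0011482) = 1/1.0770 = 0.9285
[HCO3⁻] = α₁ × DIC = 0.9285 × 4.36 = 4.05 mmol/L

[HCO3⁻] = 4.05 mmol/L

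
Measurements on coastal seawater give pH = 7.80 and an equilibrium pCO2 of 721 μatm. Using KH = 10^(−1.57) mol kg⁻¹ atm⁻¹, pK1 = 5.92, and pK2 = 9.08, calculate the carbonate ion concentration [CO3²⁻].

[CO2*] = KH · pCO2 = 10^(−1.57) × 721×10^-6 = 1.941×10^-5 mol/kg
α₀ = 1/(1 + K1/[H⁺] + K1K2/[H⁺]²) = 1/(1 + 10^+1.88 + 10^+0.60) = 0.01237
DIC = [CO2*]/α₀ = 1.941×10^-5 / 0.01237 = 1.569 mmol/kg
[CO3²⁻] = α₂·DIC; α₂ = 0.04925, so [CO3²⁻] = 0.04925 × 1.569 = 0.0773 mmol/kg

[CO3²⁻] = 0.0773 mmol/kg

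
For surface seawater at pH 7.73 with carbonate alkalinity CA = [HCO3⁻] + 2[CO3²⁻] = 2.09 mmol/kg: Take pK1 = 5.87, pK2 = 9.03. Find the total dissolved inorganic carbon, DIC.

DIC = 2.02 mmol/kg

CA = [HCO3⁻] + 2[CO3²⁻] = (α₁ + 2α₂)·DIC
At pH 7.73: [H⁺]/K1 = 10^-1.86 = 0.013804, K2/[H⁺] = 10^-1.30 = 0.050119
α₁ = 1/(1 + 0.013804 + 0.050119) = 1/1.0639 = 0.9399; α₂ = α₁·K2/[H⁺] = 0.04711
α₁ + 2α₂ = 1.0341
DIC = CA / (α₁ + 2α₂) = 2.09 / 1.0341 = 2.02 mmol/kg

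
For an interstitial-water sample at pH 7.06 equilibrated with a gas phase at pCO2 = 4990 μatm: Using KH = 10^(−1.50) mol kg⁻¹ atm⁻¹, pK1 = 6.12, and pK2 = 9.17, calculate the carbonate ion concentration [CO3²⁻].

[CO2*] = KH · pCO2 = 10^(−1.50) × 4990×10^-6 = 1.578×10^-4 mol/kg
α₀ = 1/(1 + K1/[H⁺] + K1K2/[H⁺]²) = 1/(1 + 10^+0.94 + 10^-1.17) = 0.1023
DIC = [CO2*]/α₀ = 1.578×10^-4 / 0.1023 = 1.543 mmol/kg
[CO3²⁻] = α₂·DIC; α₂ = 0.006915, so [CO3²⁻] = 0.006915 × 1.543 = 0.0107 mmol/kg = 10.7 μmol/kg

[CO3²⁻] = 10.7 μmol/kg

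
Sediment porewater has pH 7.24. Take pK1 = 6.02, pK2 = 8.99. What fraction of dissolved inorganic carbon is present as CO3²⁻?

α₂ = 1 / (1 + [H⁺]/K2 + [H⁺]²/(K1K2)) = 1 / (1 + 10^+1.75 + 10^+0.53)
   = 1 / (1 + 56.234 + 3.3884) = 1/60.623 = 0.01650

α₂ = 0.0165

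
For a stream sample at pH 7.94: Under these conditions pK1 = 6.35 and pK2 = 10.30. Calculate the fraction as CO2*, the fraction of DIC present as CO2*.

α₀ = 0.0250

α₀ = 1 / (1 + K1/[H⁺] + K1K2/[H⁺]²) = 1 / (1 + 10^+1.59 + 10^-0.77)
   = 1 / (1 + 38.905 + 0.16982) = 1/40.074 = 0.02495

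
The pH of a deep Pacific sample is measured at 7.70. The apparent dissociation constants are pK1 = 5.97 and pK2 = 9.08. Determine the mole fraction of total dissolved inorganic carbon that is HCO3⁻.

α₁ = 0.943

α₁ = 1 / (1 + [H⁺]/K1 + K2/[H⁺]) = 1 / (1 + 10^-1.73 + 10^-1.38)
   = 1 / (1 + 0.018621 + 0.041687) = 1/1.0603 = 0.9431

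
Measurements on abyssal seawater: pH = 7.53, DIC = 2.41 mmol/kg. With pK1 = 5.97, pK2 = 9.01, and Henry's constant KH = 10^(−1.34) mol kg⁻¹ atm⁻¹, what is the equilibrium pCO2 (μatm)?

α₀ = 1 / (1 + K1/[H⁺] + K1K2/[H⁺]²) = 1 / (1 + 10^+1.56 + 10^+0.08)
   = 1 / (1 + 36.308 + 1.2023) = 1/38.510 = 0.02597
[CO2*] = α₀ × DIC = 0.02597 × 2.41 = 0.06258 mmol/kg
pCO2 = [CO2*]/KH = 6.258×10^-5 / 4.571×10^-2 = 1370 μatm

pCO2 = 1370 μatm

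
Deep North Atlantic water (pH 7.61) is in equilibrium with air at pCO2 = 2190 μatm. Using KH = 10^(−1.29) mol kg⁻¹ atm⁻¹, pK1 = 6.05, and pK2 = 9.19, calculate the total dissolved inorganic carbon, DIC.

DIC = 4.30 mmol/kg

[CO2*] = KH · pCO2 = 10^(−1.29) × 2190×10^-6 = 1.123×10^-4 mol/kg
α₀ = 1/(1 + K1/[H⁺] + K1K2/[H⁺]²) = 1/(1 + 10^+1.56 + 10^-0.02) = 0.02614
DIC = [CO2*]/α₀ = 1.123×10^-4 / 0.02614 = 4.30 mmol/kg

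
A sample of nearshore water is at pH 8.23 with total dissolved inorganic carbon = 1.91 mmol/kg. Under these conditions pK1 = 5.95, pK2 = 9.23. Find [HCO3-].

[HCO3⁻] = 1.73 mmol/kg

α₁ = 1 / (1 + [H⁺]/K1 + K2/[H⁺]) = 1 / (1 + 10^-2.28 + 10^-1.00)
   = 1 / (1 + 0.0052481 + 0.10000) = 1/1.1052 = 0.9048
[HCO3⁻] = α₁ × DIC = 0.9048 × 1.91 = 1.73 mmol/kg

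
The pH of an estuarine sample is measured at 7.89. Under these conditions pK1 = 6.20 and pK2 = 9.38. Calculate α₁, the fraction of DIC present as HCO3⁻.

α₁ = 1 / (1 + [H⁺]/K1 + K2/[H⁺]) = 1 / (1 + 10^-1.69 + 10^-1.49)
   = 1 / (1 + 0.020417 + 0.032359) = 1/1.0528 = 0.9499

α₁ = 0.950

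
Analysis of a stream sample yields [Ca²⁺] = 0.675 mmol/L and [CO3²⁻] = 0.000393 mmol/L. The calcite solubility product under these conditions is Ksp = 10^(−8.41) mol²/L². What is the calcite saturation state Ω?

Ksp = 10^(−8.41) = 3.890×10^-9
Ω = [Ca²⁺][CO3²⁻]/Ksp = (0.675×10^-3)(0.000393×10^-3) / 3.890×10^-9 = 0.0682

Ω = 0.0682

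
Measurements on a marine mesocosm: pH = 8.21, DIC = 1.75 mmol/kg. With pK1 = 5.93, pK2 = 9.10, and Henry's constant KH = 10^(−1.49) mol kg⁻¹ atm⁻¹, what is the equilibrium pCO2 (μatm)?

pCO2 = 250 μatm

α₀ = 1 / (1 + K1/[H⁺] + K1K2/[H⁺]²) = 1 / (1 + 10^+2.28 + 10^+1.39)
   = 1 / (1 + 190.55 + 24.547) = 1/216.09 = 0.004628
[CO2*] = α₀ × DIC = 0.004628 × 1.75 = 0.008098 mmol/kg = 8.098 μmol/kg
pCO2 = [CO2*]/KH = 8.098×10^-6 / 3.236×10^-2 = 250 μatm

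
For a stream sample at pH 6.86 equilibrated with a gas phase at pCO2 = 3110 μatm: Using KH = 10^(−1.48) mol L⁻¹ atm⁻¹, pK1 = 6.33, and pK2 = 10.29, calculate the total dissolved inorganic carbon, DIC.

DIC = 0.452 mmol/L

[CO2*] = KH · pCO2 = 10^(−1.48) × 3110×10^-6 = 1.030×10^-4 mol/L
α₀ = 1/(1 + K1/[H⁺] + K1K2/[H⁺]²) = 1/(1 + 10^+0.53 + 10^-2.90) = 0.2278
DIC = [CO2*]/α₀ = 1.030×10^-4 / 0.2278 = 0.452 mmol/L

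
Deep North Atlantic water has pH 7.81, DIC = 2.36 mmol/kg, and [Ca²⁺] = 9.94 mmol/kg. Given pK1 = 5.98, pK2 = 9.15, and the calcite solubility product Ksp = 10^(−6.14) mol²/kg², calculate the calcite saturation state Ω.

Ω = 1.40

α₂ = 1 / (1 + [H⁺]/K2 + [H⁺]²/(K1K2)) = 1 / (1 + 10^+1.34 + 10^-0.49)
   = 1 / (1 + 21.878 + 0.32359) = 1/23.201 = 0.04310
[CO3²⁻] = α₂ × DIC = 0.04310 × 2.36 = 0.1017 mmol/kg
Ksp = 10^(−6.14) = 7.244×10^-7
Ω = [Ca²⁺][CO3²⁻]/Ksp = (9.94×10^-3)(1.017×10^-4) / 7.244×10^-7 = 1.40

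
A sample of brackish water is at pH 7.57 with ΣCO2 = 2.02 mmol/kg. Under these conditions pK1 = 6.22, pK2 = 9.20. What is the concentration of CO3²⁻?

α₂ = 1 / (1 + [H⁺]/K2 + [H⁺]²/(K1K2)) = 1 / (1 + 10^+1.63 + 10^+0.28)
   = 1 / (1 + 42.658 + 1.9055) = 1/45.563 = 0.02195
[CO3²⁻] = α₂ × DIC = 0.02195 × 2.02 = 0.0443 mmol/kg

[CO3²⁻] = 0.0443 mmol/kg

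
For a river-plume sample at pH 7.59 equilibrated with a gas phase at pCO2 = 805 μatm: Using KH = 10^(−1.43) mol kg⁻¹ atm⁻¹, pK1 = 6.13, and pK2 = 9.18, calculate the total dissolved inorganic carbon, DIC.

DIC = 0.915 mmol/kg

[CO2*] = KH · pCO2 = 10^(−1.43) × 805×10^-6 = 2.991×10^-5 mol/kg
α₀ = 1/(1 + K1/[H⁺] + K1K2/[H⁺]²) = 1/(1 + 10^+1.46 + 10^-0.13) = 0.03270
DIC = [CO2*]/α₀ = 2.991×10^-5 / 0.03270 = 0.915 mmol/kg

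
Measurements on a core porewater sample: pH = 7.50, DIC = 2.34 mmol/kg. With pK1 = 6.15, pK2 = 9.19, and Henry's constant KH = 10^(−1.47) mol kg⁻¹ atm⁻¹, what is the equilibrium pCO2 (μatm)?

pCO2 = 2900 μatm

α₀ = 1 / (1 + K1/[H⁺] + K1K2/[H⁺]²) = 1 / (1 + 10^+1.35 + 10^-0.34)
   = 1 / (1 + 22.387 + 0.45709) = 1/23.844 = 0.04194
[CO2*] = α₀ × DIC = 0.04194 × 2.34 = 0.09814 mmol/kg
pCO2 = [CO2*]/KH = 9.814×10^-5 / 3.388×10^-2 = 2900 μatm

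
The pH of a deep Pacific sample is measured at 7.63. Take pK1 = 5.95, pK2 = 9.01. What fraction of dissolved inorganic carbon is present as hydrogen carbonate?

α₁ = 1 / (1 + [H⁺]/K1 + K2/[H⁺]) = 1 / (1 + 10^-1.68 + 10^-1.38)
   = 1 / (1 + 0.020893 + 0.041687) = 1/1.0626 = 0.9411

α₁ = 0.941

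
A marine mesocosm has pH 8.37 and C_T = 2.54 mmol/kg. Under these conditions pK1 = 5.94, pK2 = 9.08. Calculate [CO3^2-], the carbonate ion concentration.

α₂ = 1 / (1 + [H⁺]/K2 + [H⁺]²/(K1K2)) = 1 / (1 + 10^+0.71 + 10^-1.72)
   = 1 / (1 + 5.1286 + 0.019055) = 1/6.1477 = 0.1627
[CO3²⁻] = α₂ × DIC = 0.1627 × 2.54 = 0.413 mmol/kg

[CO3²⁻] = 0.413 mmol/kg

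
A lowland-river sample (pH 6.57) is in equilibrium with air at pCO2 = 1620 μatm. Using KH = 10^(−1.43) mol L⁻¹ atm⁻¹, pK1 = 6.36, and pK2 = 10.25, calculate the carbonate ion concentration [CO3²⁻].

[CO2*] = KH · pCO2 = 10^(−1.43) × 1620×10^-6 = 6.019×10^-5 mol/L
α₀ = 1/(1 + K1/[H⁺] + K1K2/[H⁺]²) = 1/(1 + 10^+0.21 + 10^-3.47) = 0.3814
DIC = [CO2*]/α₀ = 6.019×10^-5 / 0.3814 = 0.1578 mmol/L
[CO3²⁻] = α₂·DIC; α₂ = 0.0001292, so [CO3²⁻] = 0.0001292 × 0.1578 = 2.04×10^-5 mmol/L = 0.0204 μmol/L

[CO3²⁻] = 0.0204 μmol/L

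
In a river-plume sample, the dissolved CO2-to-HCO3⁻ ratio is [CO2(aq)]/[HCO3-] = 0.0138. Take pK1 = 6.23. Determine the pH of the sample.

pH = 8.09

From K1 = [H⁺][HCO3-]/[CO2(aq)]:  pH = pK1 − log₁₀([CO2(aq)]/[HCO3-])
log₁₀(0.0138) = -1.860
pH = 6.23 − (-1.860) = 8.09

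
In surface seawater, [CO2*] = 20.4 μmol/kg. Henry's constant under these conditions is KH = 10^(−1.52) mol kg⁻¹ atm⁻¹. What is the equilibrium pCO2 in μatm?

KH = 10^(−1.52) = 3.020×10^-2 mol kg⁻¹ atm⁻¹
pCO2 = [CO2*]/KH = 20.4×10^-6 / 3.020×10^-2 = 6.76×10^-4 atm = 676 μatm

pCO2 = 676 μatm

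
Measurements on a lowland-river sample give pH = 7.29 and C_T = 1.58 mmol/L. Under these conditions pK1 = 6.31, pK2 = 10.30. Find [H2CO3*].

α₀ = 1 / (1 + K1/[H⁺] + K1K2/[H⁺]²) = 1 / (1 + 10^+0.98 + 10^-2.03)
   = 1 / (1 + 9.5499 + 0.0093325) = 1/10.559 = 0.09470
[CO2*] = α₀ × DIC = 0.09470 × 1.58 = 0.150 mmol/L

[CO2*] = 0.150 mmol/L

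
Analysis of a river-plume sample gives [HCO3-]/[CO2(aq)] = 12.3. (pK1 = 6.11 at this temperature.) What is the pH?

pH = 7.20

From K1 = [H⁺][HCO3-]/[CO2(aq)]:  pH = pK1 + log₁₀([HCO3-]/[CO2(aq)])
log₁₀(12.3) = +1.090
pH = 6.11 + (+1.090) = 7.20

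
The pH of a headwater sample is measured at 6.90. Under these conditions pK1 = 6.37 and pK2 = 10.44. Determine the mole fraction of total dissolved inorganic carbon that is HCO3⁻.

α₁ = 0.772

α₁ = 1 / (1 + [H⁺]/K1 + K2/[H⁺]) = 1 / (1 + 10^-0.53 + 10^-3.54)
   = 1 / (1 + 0.29512 + 0.00028840) = 1/1.2954 = 0.7720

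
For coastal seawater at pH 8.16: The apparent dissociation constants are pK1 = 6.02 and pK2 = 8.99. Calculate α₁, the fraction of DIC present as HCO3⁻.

α₁ = 0.866

α₁ = 1 / (1 + [H⁺]/K1 + K2/[H⁺]) = 1 / (1 + 10^-2.14 + 10^-0.83)
   = 1 / (1 + 0.0072444 + 0.14791) = 1/1.1552 = 0.8657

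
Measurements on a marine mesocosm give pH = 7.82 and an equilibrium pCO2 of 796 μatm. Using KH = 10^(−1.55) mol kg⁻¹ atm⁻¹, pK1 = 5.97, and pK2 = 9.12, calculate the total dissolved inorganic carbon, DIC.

DIC = 1.69 mmol/kg

[CO2*] = KH · pCO2 = 10^(−1.55) × 796×10^-6 = 2.243×10^-5 mol/kg
α₀ = 1/(1 + K1/[H⁺] + K1K2/[H⁺]²) = 1/(1 + 10^+1.85 + 10^+0.55) = 0.01327
DIC = [CO2*]/α₀ = 2.243×10^-5 / 0.01327 = 1.69 mmol/kg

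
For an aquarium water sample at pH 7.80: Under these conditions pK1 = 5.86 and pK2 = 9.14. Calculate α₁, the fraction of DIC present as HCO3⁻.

α₁ = 0.946

α₁ = 1 / (1 + [H⁺]/K1 + K2/[H⁺]) = 1 / (1 + 10^-1.94 + 10^-1.34)
   = 1 / (1 + 0.011482 + 0.045709) = 1/1.0572 = 0.9459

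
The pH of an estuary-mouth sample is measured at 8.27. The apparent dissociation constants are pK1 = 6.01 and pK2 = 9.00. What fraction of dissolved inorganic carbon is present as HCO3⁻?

α₁ = 0.839

α₁ = 1 / (1 + [H⁺]/K1 + K2/[H⁺]) = 1 / (1 + 10^-2.26 + 10^-0.73)
   = 1 / (1 + 0.0054954 + 0.18621) = 1/1.1917 = 0.8391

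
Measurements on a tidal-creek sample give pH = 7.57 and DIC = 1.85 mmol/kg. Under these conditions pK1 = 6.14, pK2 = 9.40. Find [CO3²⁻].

α₂ = 1 / (1 + [H⁺]/K2 + [H⁺]²/(K1K2)) = 1 / (1 + 10^+1.83 + 10^+0.40)
   = 1 / (1 + 67.608 + 2.5119) = 1/71.120 = 0.01406
[CO3²⁻] = α₂ × DIC = 0.01406 × 1.85 = 0.0260 mmol/kg

[CO3²⁻] = 0.0260 mmol/kg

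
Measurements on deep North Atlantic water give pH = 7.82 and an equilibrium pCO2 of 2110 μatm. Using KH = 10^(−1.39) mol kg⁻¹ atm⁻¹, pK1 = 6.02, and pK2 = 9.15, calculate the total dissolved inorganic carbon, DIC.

DIC = 5.76 mmol/kg

[CO2*] = KH · pCO2 = 10^(−1.39) × 2110×10^-6 = 8.596×10^-5 mol/kg
α₀ = 1/(1 + K1/[H⁺] + K1K2/[H⁺]²) = 1/(1 + 10^+1.80 + 10^+0.47) = 0.01491
DIC = [CO2*]/α₀ = 8.596×10^-5 / 0.01491 = 5.76 mmol/kg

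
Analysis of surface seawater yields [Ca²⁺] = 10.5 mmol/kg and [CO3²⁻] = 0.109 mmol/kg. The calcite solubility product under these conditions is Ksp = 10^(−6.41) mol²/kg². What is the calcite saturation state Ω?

Ω = 2.94

Ksp = 10^(−6.41) = 3.890×10^-7
Ω = [Ca²⁺][CO3²⁻]/Ksp = (10.5×10^-3)(0.109×10^-3) / 3.890×10^-7 = 2.94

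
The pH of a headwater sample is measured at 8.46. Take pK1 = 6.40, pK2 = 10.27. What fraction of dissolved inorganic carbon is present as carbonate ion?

α₂ = 0.0151

α₂ = 1 / (1 + [H⁺]/K2 + [H⁺]²/(K1K2)) = 1 / (1 + 10^+1.81 + 10^-0.25)
   = 1 / (1 + 64.565 + 0.56234) = 1/66.128 = 0.01512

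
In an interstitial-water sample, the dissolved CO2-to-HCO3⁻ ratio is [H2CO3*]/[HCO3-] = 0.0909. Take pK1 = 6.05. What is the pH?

pH = 7.09

From K1 = [H⁺][HCO3-]/[H2CO3*]:  pH = pK1 − log₁₀([H2CO3*]/[HCO3-])
log₁₀(0.0909) = -1.041
pH = 6.05 − (-1.041) = 7.09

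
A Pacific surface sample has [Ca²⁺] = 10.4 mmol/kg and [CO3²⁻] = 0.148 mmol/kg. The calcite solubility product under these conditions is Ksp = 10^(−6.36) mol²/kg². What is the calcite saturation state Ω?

Ksp = 10^(−6.36) = 4.365×10^-7
Ω = [Ca²⁺][CO3²⁻]/Ksp = (10.4×10^-3)(0.148×10^-3) / 4.365×10^-7 = 3.53

Ω = 3.53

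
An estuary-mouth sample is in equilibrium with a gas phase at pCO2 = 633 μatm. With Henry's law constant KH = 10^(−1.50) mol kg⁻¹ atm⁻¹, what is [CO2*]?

KH = 10^(−1.50) = 3.162×10^-2 mol kg⁻¹ atm⁻¹
[CO2*] = KH · pCO2 = 3.162×10^-2 × 633×10^-6 atm = 2.00×10^-5 mol/kg

[CO2*] = 20.0 μmol/kg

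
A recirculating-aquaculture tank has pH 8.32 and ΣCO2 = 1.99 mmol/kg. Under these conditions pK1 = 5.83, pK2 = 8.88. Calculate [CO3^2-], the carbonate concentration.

α₂ = 1 / (1 + [H⁺]/K2 + [H⁺]²/(K1K2)) = 1 / (1 + 10^+0.56 + 10^-1.93)
   = 1 / (1 + 3.6308 + 0.011749) = 1/4.6425 = 0.2154
[CO3²⁻] = α₂ × DIC = 0.2154 × 1.99 = 0.429 mmol/kg

[CO3²⁻] = 0.429 mmol/kg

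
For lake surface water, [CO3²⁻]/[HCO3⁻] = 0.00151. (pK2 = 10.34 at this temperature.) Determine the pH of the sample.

pH = 7.52

From K2 = [H⁺][CO3²⁻]/[HCO3⁻]:  pH = pK2 + log₁₀([CO3²⁻]/[HCO3⁻])
log₁₀(0.00151) = -2.821
pH = 10.34 + (-2.821) = 7.52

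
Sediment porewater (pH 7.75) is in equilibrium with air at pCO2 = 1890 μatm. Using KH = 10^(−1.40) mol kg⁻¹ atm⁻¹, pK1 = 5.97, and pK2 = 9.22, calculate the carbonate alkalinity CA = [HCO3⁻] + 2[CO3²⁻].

CA = 4.84 mmol/kg

[CO2*] = KH · pCO2 = 10^(−1.40) × 1890×10^-6 = 7.524×10^-5 mol/kg
α₀ = 1/(1 + K1/[H⁺] + K1K2/[H⁺]²) = 1/(1 + 10^+1.78 + 10^+0.31) = 0.01580
DIC = [CO2*]/α₀ = 7.524×10^-5 / 0.01580 = 4.763 mmol/kg
CA = (α₁ + 2α₂)·DIC = (0.9519 + 2×0.03226) × 4.763 = 4.84 mmol/kg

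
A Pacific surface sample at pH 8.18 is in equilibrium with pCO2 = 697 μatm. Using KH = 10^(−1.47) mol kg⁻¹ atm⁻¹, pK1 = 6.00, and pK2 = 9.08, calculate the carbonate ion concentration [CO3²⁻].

[CO2*] = KH · pCO2 = 10^(−1.47) × 697×10^-6 = 2.362×10^-5 mol/kg
α₀ = 1/(1 + K1/[H⁺] + K1K2/[H⁺]²) = 1/(1 + 10^+2.18 + 10^+1.28) = 0.005834
DIC = [CO2*]/α₀ = 2.362×10^-5 / 0.005834 = 4.048 mmol/kg
[CO3²⁻] = α₂·DIC; α₂ = 0.1112, so [CO3²⁻] = 0.1112 × 4.048 = 0.450 mmol/kg

[CO3²⁻] = 0.450 mmol/kg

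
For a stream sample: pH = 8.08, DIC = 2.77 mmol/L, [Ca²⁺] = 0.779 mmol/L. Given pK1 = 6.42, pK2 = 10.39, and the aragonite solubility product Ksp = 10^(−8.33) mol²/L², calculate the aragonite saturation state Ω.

Ω = 2.20

α₂ = 1 / (1 + [H⁺]/K2 + [H⁺]²/(K1K2)) = 1 / (1 + 10^+2.31 + 10^+0.65)
   = 1 / (1 + 204.17 + 4.4668) = 1/209.64 = 0.004770
[CO3²⁻] = α₂ × DIC = 0.004770 × 2.77 = 0.01321 mmol/L = 13.21 μmol/L
Ksp = 10^(−8.33) = 4.677×10^-9
Ω = [Ca²⁺][CO3²⁻]/Ksp = (0.779×10^-3)(1.321×10^-5) / 4.677×10^-9 = 2.20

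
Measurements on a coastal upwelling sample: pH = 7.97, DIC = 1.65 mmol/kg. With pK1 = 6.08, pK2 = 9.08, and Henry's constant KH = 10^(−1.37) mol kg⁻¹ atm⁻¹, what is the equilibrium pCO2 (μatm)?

α₀ = 1 / (1 + K1/[H⁺] + K1K2/[H⁺]²) = 1 / (1 + 10^+1.89 + 10^+0.78)
   = 1 / (1 + 77.625 + 6.0256) = 1/84.650 = 0.01181
[CO2*] = α₀ × DIC = 0.01181 × 1.65 = 0.01949 mmol/kg = 19.49 μmol/kg
pCO2 = [CO2*]/KH = 1.949×10^-5 / 4.266×10^-2 = 457 μatm

pCO2 = 457 μatm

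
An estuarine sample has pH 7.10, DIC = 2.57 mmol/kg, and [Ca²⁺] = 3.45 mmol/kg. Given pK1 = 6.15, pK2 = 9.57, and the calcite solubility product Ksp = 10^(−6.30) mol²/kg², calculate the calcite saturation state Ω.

Ω = 0.0537

α₂ = 1 / (1 + [H⁺]/K2 + [H⁺]²/(K1K2)) = 1 / (1 + 10^+2.47 + 10^+1.52)
   = 1 / (1 + 295.12 + 33.113) = 1/329.23 = 0.003037
[CO3²⁻] = α₂ × DIC = 0.003037 × 2.57 = 0.007806 mmol/kg = 7.806 μmol/kg
Ksp = 10^(−6.30) = 5.012×10^-7
Ω = [Ca²⁺][CO3²⁻]/Ksp = (3.45×10^-3)(7.806×10^-6) / 5.012×10^-7 = 0.0537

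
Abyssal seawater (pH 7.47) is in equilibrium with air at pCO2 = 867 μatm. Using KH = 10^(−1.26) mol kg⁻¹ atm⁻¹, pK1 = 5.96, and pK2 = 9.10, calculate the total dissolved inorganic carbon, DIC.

DIC = 1.63 mmol/kg

[CO2*] = KH · pCO2 = 10^(−1.26) × 867×10^-6 = 4.765×10^-5 mol/kg
α₀ = 1/(1 + K1/[H⁺] + K1K2/[H⁺]²) = 1/(1 + 10^+1.51 + 10^-0.12) = 0.02931
DIC = [CO2*]/α₀ = 4.765×10^-5 / 0.02931 = 1.63 mmol/kg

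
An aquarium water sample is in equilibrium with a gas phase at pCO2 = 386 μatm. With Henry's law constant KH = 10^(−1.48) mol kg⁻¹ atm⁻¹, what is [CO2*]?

KH = 10^(−1.48) = 3.311×10^-2 mol kg⁻¹ atm⁻¹
[CO2*] = KH · pCO2 = 3.311×10^-2 × 386×10^-6 atm = 1.28×10^-5 mol/kg

[CO2*] = 12.8 μmol/kg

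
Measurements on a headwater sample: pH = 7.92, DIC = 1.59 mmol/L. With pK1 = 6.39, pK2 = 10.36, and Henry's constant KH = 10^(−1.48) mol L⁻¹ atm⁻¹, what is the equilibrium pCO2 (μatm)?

α₀ = 1 / (1 + K1/[H⁺] + K1K2/[H⁺]²) = 1 / (1 + 10^+1.53 + 10^-0.91)
   = 1 / (1 + 33.884 + 0.12303) = 1/35.007 = 0.02857
[CO2*] = α₀ × DIC = 0.02857 × 1.59 = 0.04542 mmol/L
pCO2 = [CO2*]/KH = 4.542×10^-5 / 3.311×10^-2 = 1370 μatm

pCO2 = 1370 μatm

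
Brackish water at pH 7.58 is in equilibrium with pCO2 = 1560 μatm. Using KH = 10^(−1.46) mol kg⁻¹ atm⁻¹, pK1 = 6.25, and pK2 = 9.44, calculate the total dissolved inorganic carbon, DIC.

[CO2*] = KH · pCO2 = 10^(−1.46) × 1560×10^-6 = 5.409×10^-5 mol/kg
α₀ = 1/(1 + K1/[H⁺] + K1K2/[H⁺]²) = 1/(1 + 10^+1.33 + 10^-0.53) = 0.04410
DIC = [CO2*]/α₀ = 5.409×10^-5 / 0.04410 = 1.23 mmol/kg

DIC = 1.23 mmol/kg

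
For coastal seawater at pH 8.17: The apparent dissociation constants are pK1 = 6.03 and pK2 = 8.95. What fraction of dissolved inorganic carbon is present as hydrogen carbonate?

α₁ = 1 / (1 + [H⁺]/K1 + K2/[H⁺]) = 1 / (1 + 10^-2.14 + 10^-0.78)
   = 1 / (1 + 0.0072444 + 0.16596) = 1/1.1732 = 0.8524

α₁ = 0.852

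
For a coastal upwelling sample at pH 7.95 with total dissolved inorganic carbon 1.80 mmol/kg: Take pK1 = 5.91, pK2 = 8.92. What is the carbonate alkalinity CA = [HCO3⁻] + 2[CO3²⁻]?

CA = 1.96 mmol/kg

CA = [HCO3⁻] + 2[CO3²⁻] = (α₁ + 2α₂)·DIC
At pH 7.95: [H⁺]/K1 = 10^-2.04 = 0.0091201, K2/[H⁺] = 10^-0.97 = 0.10715
α₁ = 1/(1 + 0.0091201 + 0.10715) = 1/1.1163 = 0.8958; α₂ = α₁·K2/[H⁺] = 0.09599
α₁ + 2α₂ = 1.0878
CA = 1.0878 × 1.80 = 1.96 mmol/kg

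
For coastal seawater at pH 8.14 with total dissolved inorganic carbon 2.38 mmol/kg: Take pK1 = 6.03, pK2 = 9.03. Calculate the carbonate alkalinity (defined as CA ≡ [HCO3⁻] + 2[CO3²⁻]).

CA = [HCO3⁻] + 2[CO3²⁻] = (α₁ + 2α₂)·DIC
At pH 8.14: [H⁺]/K1 = 10^-2.11 = 0.0077625, K2/[H⁺] = 10^-0.89 = 0.12882
α₁ = 1/(1 + 0.0077625 + 0.12882) = 1/1.1366 = 0.8798; α₂ = α₁·K2/[H⁺] = 0.1133
α₁ + 2α₂ = 1.1065
CA = 1.1065 × 2.38 = 2.63 mmol/kg

CA = 2.63 mmol/kg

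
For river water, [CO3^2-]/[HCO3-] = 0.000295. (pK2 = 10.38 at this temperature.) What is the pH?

pH = 6.85

From K2 = [H⁺][CO3^2-]/[HCO3-]:  pH = pK2 + log₁₀([CO3^2-]/[HCO3-])
log₁₀(0.000295) = -3.530
pH = 10.38 + (-3.530) = 6.85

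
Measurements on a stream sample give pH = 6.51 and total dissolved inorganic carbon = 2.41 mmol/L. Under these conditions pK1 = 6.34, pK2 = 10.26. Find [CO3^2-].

α₂ = 1 / (1 + [H⁺]/K2 + [H⁺]²/(K1K2)) = 1 / (1 + 10^+3.75 + 10^+3.58)
   = 1 / (1 + 5623.4 + 3801.9) = 1/9426.3 = 0.0001061
[CO3²⁻] = α₂ × DIC = 0.0001061 × 2.41 = 0.000256 mmol/L = 0.256 μmol/L

[CO3²⁻] = 0.256 μmol/L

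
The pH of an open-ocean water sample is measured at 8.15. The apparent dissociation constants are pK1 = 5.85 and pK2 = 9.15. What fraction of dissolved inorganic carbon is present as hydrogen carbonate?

α₁ = 1 / (1 + [H⁺]/K1 + K2/[H⁺]) = 1 / (1 + 10^-2.30 + 10^-1.00)
   = 1 / (1 + 0.0050119 + 0.10000) = 1/1.1050 = 0.9050

α₁ = 0.905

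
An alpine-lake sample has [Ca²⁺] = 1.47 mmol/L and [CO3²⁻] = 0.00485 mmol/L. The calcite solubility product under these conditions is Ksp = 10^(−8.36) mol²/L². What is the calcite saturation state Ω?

Ksp = 10^(−8.36) = 4.365×10^-9
Ω = [Ca²⁺][CO3²⁻]/Ksp = (1.47×10^-3)(0.00485×10^-3) / 4.365×10^-9 = 1.63

Ω = 1.63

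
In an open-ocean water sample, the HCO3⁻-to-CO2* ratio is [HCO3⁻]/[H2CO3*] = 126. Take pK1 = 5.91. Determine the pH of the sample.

From K1 = [H⁺][HCO3⁻]/[H2CO3*]:  pH = pK1 + log₁₀([HCO3⁻]/[H2CO3*])
log₁₀(126) = +2.100
pH = 5.91 + (+2.100) = 8.01

pH = 8.01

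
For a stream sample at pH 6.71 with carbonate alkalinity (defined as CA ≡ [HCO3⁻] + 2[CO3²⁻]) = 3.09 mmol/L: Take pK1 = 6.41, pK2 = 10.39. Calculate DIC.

CA = [HCO3⁻] + 2[CO3²⁻] = (α₁ + 2α₂)·DIC
At pH 6.71: [H⁺]/K1 = 10^-0.30 = 0.50119, K2/[H⁺] = 10^-3.68 = 0.00020893
α₁ = 1/(1 + 0.50119 + 0.00020893) = 1/1.5014 = 0.6660; α₂ = α₁·K2/[H⁺] = 0.0001392
α₁ + 2α₂ = 0.6663
DIC = CA / (α₁ + 2α₂) = 3.09 / 0.6663 = 4.64 mmol/L

DIC = 4.64 mmol/L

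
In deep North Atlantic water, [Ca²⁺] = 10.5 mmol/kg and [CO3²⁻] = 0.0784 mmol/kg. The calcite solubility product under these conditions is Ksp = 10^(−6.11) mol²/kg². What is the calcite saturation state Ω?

Ω = 1.06

Ksp = 10^(−6.11) = 7.762×10^-7
Ω = [Ca²⁺][CO3²⁻]/Ksp = (10.5×10^-3)(0.0784×10^-3) / 7.762×10^-7 = 1.06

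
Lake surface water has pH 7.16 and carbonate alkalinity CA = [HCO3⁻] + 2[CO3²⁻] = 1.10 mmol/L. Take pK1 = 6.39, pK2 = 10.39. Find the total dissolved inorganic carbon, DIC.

CA = [HCO3⁻] + 2[CO3²⁻] = (α₁ + 2α₂)·DIC
At pH 7.16: [H⁺]/K1 = 10^-0.77 = 0.16982, K2/[H⁺] = 10^-3.23 = 0.00058884
α₁ = 1/(1 + 0.16982 + 0.00058884) = 1/1.1704 = 0.8544; α₂ = α₁·K2/[H⁺] = 0.0005031
α₁ + 2α₂ = 0.8554
DIC = CA / (α₁ + 2α₂) = 1.10 / 0.8554 = 1.29 mmol/L

DIC = 1.29 mmol/L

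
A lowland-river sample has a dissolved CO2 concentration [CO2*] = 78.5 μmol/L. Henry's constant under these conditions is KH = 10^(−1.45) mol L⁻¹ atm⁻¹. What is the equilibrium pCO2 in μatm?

pCO2 = 2210 μatm

KH = 10^(−1.45) = 3.548×10^-2 mol L⁻¹ atm⁻¹
pCO2 = [CO2*]/KH = 78.5×10^-6 / 3.548×10^-2 = 2.21×10^-3 atm = 2210 μatm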